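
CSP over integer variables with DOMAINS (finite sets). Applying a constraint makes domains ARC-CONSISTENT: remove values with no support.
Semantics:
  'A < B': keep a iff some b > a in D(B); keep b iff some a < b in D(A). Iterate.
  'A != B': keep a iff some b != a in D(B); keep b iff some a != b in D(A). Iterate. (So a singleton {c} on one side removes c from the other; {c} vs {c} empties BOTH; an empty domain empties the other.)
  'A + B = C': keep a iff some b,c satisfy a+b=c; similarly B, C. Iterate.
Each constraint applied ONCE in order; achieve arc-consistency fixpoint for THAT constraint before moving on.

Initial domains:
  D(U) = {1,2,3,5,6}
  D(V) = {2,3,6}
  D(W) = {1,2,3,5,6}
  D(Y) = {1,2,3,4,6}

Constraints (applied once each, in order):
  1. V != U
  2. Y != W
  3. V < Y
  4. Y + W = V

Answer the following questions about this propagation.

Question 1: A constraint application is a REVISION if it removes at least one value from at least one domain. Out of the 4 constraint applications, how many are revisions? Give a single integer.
Answer: 2

Derivation:
Constraint 1 (V != U) on D(V)={2,3,6} D(U)={1,2,3,5,6}: no change => not a revision
Constraint 2 (Y != W) on D(Y)={1,2,3,4,6} D(W)={1,2,3,5,6}: no change => not a revision
Constraint 3 (V < Y) on D(V)={2,3,6} D(Y)={1,2,3,4,6}: V {2,3,6}->{2,3}; Y {1,2,3,4,6}->{3,4,6} => REVISION
Constraint 4 (Y + W = V) on D(Y)={3,4,6} D(W)={1,2,3,5,6} D(V)={2,3}: Y {3,4,6}->{}; W {1,2,3,5,6}->{}; V {2,3}->{} => REVISION
Total revisions = 2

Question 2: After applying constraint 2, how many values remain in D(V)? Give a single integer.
Constraint 1 (V != U) on D(V)={2,3,6} D(U)={1,2,3,5,6}: no change
Constraint 2 (Y != W) on D(Y)={1,2,3,4,6} D(W)={1,2,3,5,6}: no change
So after constraint 2: D(V)={2,3,6}, size = 3

Answer: 3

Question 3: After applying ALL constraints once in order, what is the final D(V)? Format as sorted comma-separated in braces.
Constraint 1 (V != U) on D(V)={2,3,6} D(U)={1,2,3,5,6}: no change
Constraint 2 (Y != W) on D(Y)={1,2,3,4,6} D(W)={1,2,3,5,6}: no change
Constraint 3 (V < Y) on D(V)={2,3,6} D(Y)={1,2,3,4,6}: V {2,3,6}->{2,3}; Y {1,2,3,4,6}->{3,4,6}
Constraint 4 (Y + W = V) on D(Y)={3,4,6} D(W)={1,2,3,5,6} D(V)={2,3}: Y {3,4,6}->{}; W {1,2,3,5,6}->{}; V {2,3}->{}
So after all 4 constraints: D(V) = {}

Answer: {}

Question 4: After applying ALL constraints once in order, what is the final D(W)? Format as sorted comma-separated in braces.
Constraint 1 (V != U) on D(V)={2,3,6} D(U)={1,2,3,5,6}: no change
Constraint 2 (Y != W) on D(Y)={1,2,3,4,6} D(W)={1,2,3,5,6}: no change
Constraint 3 (V < Y) on D(V)={2,3,6} D(Y)={1,2,3,4,6}: V {2,3,6}->{2,3}; Y {1,2,3,4,6}->{3,4,6}
Constraint 4 (Y + W = V) on D(Y)={3,4,6} D(W)={1,2,3,5,6} D(V)={2,3}: Y {3,4,6}->{}; W {1,2,3,5,6}->{}; V {2,3}->{}
So after all 4 constraints: D(W) = {}

Answer: {}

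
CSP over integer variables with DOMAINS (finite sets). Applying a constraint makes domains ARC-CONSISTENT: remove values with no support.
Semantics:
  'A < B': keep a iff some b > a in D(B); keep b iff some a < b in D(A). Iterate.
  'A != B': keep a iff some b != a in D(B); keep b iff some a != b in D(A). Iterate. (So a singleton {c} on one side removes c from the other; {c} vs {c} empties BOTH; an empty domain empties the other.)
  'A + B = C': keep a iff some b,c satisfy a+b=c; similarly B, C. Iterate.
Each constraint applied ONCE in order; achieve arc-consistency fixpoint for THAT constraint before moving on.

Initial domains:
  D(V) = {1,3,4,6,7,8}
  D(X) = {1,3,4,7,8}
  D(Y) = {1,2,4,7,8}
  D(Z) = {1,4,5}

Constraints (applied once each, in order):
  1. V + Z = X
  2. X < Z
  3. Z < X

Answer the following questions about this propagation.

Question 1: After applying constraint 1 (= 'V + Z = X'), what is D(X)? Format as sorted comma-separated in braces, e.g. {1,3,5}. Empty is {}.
Answer: {4,7,8}

Derivation:
Constraint 1 (V + Z = X) on D(V)={1,3,4,6,7,8} D(Z)={1,4,5} D(X)={1,3,4,7,8}: V {1,3,4,6,7,8}->{3,4,6,7}; X {1,3,4,7,8}->{4,7,8}
So after constraint 1: D(X) = {4,7,8}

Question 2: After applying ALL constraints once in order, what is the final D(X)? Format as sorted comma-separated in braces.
Answer: {}

Derivation:
Constraint 1 (V + Z = X) on D(V)={1,3,4,6,7,8} D(Z)={1,4,5} D(X)={1,3,4,7,8}: V {1,3,4,6,7,8}->{3,4,6,7}; X {1,3,4,7,8}->{4,7,8}
Constraint 2 (X < Z) on D(X)={4,7,8} D(Z)={1,4,5}: X {4,7,8}->{4}; Z {1,4,5}->{5}
Constraint 3 (Z < X) on D(Z)={5} D(X)={4}: Z {5}->{}; X {4}->{}
So after all 3 constraints: D(X) = {}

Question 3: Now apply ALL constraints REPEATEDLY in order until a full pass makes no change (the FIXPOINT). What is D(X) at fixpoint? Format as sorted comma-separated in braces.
Answer: {}

Derivation:
pass 0 (initial): D(X)={1,3,4,7,8}
pass 1: V {1,3,4,6,7,8}->{3,4,6,7}; X {1,3,4,7,8}->{}; Z {1,4,5}->{}
pass 2: V {3,4,6,7}->{}
pass 3: no change
Fixpoint after 3 passes: D(X) = {}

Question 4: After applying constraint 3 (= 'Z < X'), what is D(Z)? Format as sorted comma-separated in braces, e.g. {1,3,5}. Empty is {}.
Answer: {}

Derivation:
Constraint 1 (V + Z = X) on D(V)={1,3,4,6,7,8} D(Z)={1,4,5} D(X)={1,3,4,7,8}: V {1,3,4,6,7,8}->{3,4,6,7}; X {1,3,4,7,8}->{4,7,8}
Constraint 2 (X < Z) on D(X)={4,7,8} D(Z)={1,4,5}: X {4,7,8}->{4}; Z {1,4,5}->{5}
Constraint 3 (Z < X) on D(Z)={5} D(X)={4}: Z {5}->{}; X {4}->{}
So after constraint 3: D(Z) = {}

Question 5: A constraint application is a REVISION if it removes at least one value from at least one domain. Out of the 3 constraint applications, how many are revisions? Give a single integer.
Answer: 3

Derivation:
Constraint 1 (V + Z = X) on D(V)={1,3,4,6,7,8} D(Z)={1,4,5} D(X)={1,3,4,7,8}: V {1,3,4,6,7,8}->{3,4,6,7}; X {1,3,4,7,8}->{4,7,8} => REVISION
Constraint 2 (X < Z) on D(X)={4,7,8} D(Z)={1,4,5}: X {4,7,8}->{4}; Z {1,4,5}->{5} => REVISION
Constraint 3 (Z < X) on D(Z)={5} D(X)={4}: Z {5}->{}; X {4}->{} => REVISION
Total revisions = 3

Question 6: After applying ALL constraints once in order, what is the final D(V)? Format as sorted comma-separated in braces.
Answer: {3,4,6,7}

Derivation:
Constraint 1 (V + Z = X) on D(V)={1,3,4,6,7,8} D(Z)={1,4,5} D(X)={1,3,4,7,8}: V {1,3,4,6,7,8}->{3,4,6,7}; X {1,3,4,7,8}->{4,7,8}
Constraint 2 (X < Z) on D(X)={4,7,8} D(Z)={1,4,5}: X {4,7,8}->{4}; Z {1,4,5}->{5}
Constraint 3 (Z < X) on D(Z)={5} D(X)={4}: Z {5}->{}; X {4}->{}
So after all 3 constraints: D(V) = {3,4,6,7}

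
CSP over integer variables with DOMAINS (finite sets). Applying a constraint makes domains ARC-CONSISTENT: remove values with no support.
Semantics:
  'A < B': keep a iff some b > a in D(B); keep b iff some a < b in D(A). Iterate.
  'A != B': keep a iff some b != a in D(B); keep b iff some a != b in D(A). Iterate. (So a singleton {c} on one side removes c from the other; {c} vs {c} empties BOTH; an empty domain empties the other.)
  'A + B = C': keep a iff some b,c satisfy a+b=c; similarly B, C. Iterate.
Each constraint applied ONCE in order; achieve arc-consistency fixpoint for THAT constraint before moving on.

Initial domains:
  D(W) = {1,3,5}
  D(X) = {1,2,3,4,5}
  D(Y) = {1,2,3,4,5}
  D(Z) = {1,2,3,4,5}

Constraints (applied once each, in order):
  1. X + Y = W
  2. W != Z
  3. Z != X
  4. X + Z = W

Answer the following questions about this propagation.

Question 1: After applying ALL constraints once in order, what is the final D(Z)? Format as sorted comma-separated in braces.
Answer: {1,2,3,4}

Derivation:
Constraint 1 (X + Y = W) on D(X)={1,2,3,4,5} D(Y)={1,2,3,4,5} D(W)={1,3,5}: X {1,2,3,4,5}->{1,2,3,4}; Y {1,2,3,4,5}->{1,2,3,4}; W {1,3,5}->{3,5}
Constraint 2 (W != Z) on D(W)={3,5} D(Z)={1,2,3,4,5}: no change
Constraint 3 (Z != X) on D(Z)={1,2,3,4,5} D(X)={1,2,3,4}: no change
Constraint 4 (X + Z = W) on D(X)={1,2,3,4} D(Z)={1,2,3,4,5} D(W)={3,5}: Z {1,2,3,4,5}->{1,2,3,4}
So after all 4 constraints: D(Z) = {1,2,3,4}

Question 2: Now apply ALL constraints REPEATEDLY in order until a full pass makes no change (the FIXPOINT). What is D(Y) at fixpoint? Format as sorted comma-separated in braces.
Answer: {1,2,3,4}

Derivation:
pass 0 (initial): D(Y)={1,2,3,4,5}
pass 1: W {1,3,5}->{3,5}; X {1,2,3,4,5}->{1,2,3,4}; Y {1,2,3,4,5}->{1,2,3,4}; Z {1,2,3,4,5}->{1,2,3,4}
pass 2: no change
Fixpoint after 2 passes: D(Y) = {1,2,3,4}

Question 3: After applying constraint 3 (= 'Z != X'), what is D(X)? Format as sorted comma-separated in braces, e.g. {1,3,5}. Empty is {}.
Constraint 1 (X + Y = W) on D(X)={1,2,3,4,5} D(Y)={1,2,3,4,5} D(W)={1,3,5}: X {1,2,3,4,5}->{1,2,3,4}; Y {1,2,3,4,5}->{1,2,3,4}; W {1,3,5}->{3,5}
Constraint 2 (W != Z) on D(W)={3,5} D(Z)={1,2,3,4,5}: no change
Constraint 3 (Z != X) on D(Z)={1,2,3,4,5} D(X)={1,2,3,4}: no change
So after constraint 3: D(X) = {1,2,3,4}

Answer: {1,2,3,4}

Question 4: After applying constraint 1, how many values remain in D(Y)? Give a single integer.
Constraint 1 (X + Y = W) on D(X)={1,2,3,4,5} D(Y)={1,2,3,4,5} D(W)={1,3,5}: X {1,2,3,4,5}->{1,2,3,4}; Y {1,2,3,4,5}->{1,2,3,4}; W {1,3,5}->{3,5}
So after constraint 1: D(Y)={1,2,3,4}, size = 4

Answer: 4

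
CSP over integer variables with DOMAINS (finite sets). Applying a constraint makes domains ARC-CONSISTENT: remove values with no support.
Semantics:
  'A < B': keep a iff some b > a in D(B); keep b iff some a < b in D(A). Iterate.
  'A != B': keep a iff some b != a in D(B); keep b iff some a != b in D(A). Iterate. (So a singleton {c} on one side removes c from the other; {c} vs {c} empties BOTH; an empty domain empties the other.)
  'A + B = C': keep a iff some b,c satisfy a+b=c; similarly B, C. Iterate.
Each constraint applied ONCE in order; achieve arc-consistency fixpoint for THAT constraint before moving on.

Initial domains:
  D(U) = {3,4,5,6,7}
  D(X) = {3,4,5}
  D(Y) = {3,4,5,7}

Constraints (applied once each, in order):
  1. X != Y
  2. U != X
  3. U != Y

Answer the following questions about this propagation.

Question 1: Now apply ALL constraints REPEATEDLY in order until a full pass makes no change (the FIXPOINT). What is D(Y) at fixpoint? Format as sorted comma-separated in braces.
pass 0 (initial): D(Y)={3,4,5,7}
pass 1: no change
Fixpoint after 1 passes: D(Y) = {3,4,5,7}

Answer: {3,4,5,7}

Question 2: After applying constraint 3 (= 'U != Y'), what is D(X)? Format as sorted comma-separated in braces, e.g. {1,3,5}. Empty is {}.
Answer: {3,4,5}

Derivation:
Constraint 1 (X != Y) on D(X)={3,4,5} D(Y)={3,4,5,7}: no change
Constraint 2 (U != X) on D(U)={3,4,5,6,7} D(X)={3,4,5}: no change
Constraint 3 (U != Y) on D(U)={3,4,5,6,7} D(Y)={3,4,5,7}: no change
So after constraint 3: D(X) = {3,4,5}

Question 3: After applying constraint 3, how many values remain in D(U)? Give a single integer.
Constraint 1 (X != Y) on D(X)={3,4,5} D(Y)={3,4,5,7}: no change
Constraint 2 (U != X) on D(U)={3,4,5,6,7} D(X)={3,4,5}: no change
Constraint 3 (U != Y) on D(U)={3,4,5,6,7} D(Y)={3,4,5,7}: no change
So after constraint 3: D(U)={3,4,5,6,7}, size = 5

Answer: 5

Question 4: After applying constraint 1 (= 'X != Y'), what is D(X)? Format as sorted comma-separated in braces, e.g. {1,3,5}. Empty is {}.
Constraint 1 (X != Y) on D(X)={3,4,5} D(Y)={3,4,5,7}: no change
So after constraint 1: D(X) = {3,4,5}

Answer: {3,4,5}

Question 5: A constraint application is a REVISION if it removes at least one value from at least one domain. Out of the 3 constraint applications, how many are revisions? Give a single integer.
Answer: 0

Derivation:
Constraint 1 (X != Y) on D(X)={3,4,5} D(Y)={3,4,5,7}: no change => not a revision
Constraint 2 (U != X) on D(U)={3,4,5,6,7} D(X)={3,4,5}: no change => not a revision
Constraint 3 (U != Y) on D(U)={3,4,5,6,7} D(Y)={3,4,5,7}: no change => not a revision
Total revisions = 0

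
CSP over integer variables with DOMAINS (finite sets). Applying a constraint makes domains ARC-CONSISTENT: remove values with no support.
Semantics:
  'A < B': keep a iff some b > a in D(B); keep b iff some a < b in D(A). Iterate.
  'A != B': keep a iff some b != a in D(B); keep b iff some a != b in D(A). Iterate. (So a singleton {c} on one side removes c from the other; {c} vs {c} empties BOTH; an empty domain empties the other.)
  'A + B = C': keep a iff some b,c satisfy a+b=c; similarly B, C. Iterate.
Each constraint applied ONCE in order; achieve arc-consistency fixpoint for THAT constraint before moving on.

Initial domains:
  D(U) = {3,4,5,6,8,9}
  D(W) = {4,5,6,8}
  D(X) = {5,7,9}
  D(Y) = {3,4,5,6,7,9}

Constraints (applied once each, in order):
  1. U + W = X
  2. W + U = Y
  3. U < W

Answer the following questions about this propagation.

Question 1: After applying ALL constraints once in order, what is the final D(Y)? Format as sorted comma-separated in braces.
Constraint 1 (U + W = X) on D(U)={3,4,5,6,8,9} D(W)={4,5,6,8} D(X)={5,7,9}: U {3,4,5,6,8,9}->{3,4,5}; W {4,5,6,8}->{4,5,6}; X {5,7,9}->{7,9}
Constraint 2 (W + U = Y) on D(W)={4,5,6} D(U)={3,4,5} D(Y)={3,4,5,6,7,9}: Y {3,4,5,6,7,9}->{7,9}
Constraint 3 (U < W) on D(U)={3,4,5} D(W)={4,5,6}: no change
So after all 3 constraints: D(Y) = {7,9}

Answer: {7,9}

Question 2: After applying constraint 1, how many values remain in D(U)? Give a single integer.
Answer: 3

Derivation:
Constraint 1 (U + W = X) on D(U)={3,4,5,6,8,9} D(W)={4,5,6,8} D(X)={5,7,9}: U {3,4,5,6,8,9}->{3,4,5}; W {4,5,6,8}->{4,5,6}; X {5,7,9}->{7,9}
So after constraint 1: D(U)={3,4,5}, size = 3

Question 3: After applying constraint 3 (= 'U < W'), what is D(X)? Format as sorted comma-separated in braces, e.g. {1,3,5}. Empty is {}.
Constraint 1 (U + W = X) on D(U)={3,4,5,6,8,9} D(W)={4,5,6,8} D(X)={5,7,9}: U {3,4,5,6,8,9}->{3,4,5}; W {4,5,6,8}->{4,5,6}; X {5,7,9}->{7,9}
Constraint 2 (W + U = Y) on D(W)={4,5,6} D(U)={3,4,5} D(Y)={3,4,5,6,7,9}: Y {3,4,5,6,7,9}->{7,9}
Constraint 3 (U < W) on D(U)={3,4,5} D(W)={4,5,6}: no change
So after constraint 3: D(X) = {7,9}

Answer: {7,9}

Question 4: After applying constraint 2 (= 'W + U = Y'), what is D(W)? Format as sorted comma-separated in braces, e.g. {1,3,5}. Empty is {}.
Constraint 1 (U + W = X) on D(U)={3,4,5,6,8,9} D(W)={4,5,6,8} D(X)={5,7,9}: U {3,4,5,6,8,9}->{3,4,5}; W {4,5,6,8}->{4,5,6}; X {5,7,9}->{7,9}
Constraint 2 (W + U = Y) on D(W)={4,5,6} D(U)={3,4,5} D(Y)={3,4,5,6,7,9}: Y {3,4,5,6,7,9}->{7,9}
So after constraint 2: D(W) = {4,5,6}

Answer: {4,5,6}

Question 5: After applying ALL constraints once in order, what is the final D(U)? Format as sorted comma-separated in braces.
Answer: {3,4,5}

Derivation:
Constraint 1 (U + W = X) on D(U)={3,4,5,6,8,9} D(W)={4,5,6,8} D(X)={5,7,9}: U {3,4,5,6,8,9}->{3,4,5}; W {4,5,6,8}->{4,5,6}; X {5,7,9}->{7,9}
Constraint 2 (W + U = Y) on D(W)={4,5,6} D(U)={3,4,5} D(Y)={3,4,5,6,7,9}: Y {3,4,5,6,7,9}->{7,9}
Constraint 3 (U < W) on D(U)={3,4,5} D(W)={4,5,6}: no change
So after all 3 constraints: D(U) = {3,4,5}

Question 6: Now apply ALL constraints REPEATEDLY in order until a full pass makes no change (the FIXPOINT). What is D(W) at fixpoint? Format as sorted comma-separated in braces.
pass 0 (initial): D(W)={4,5,6,8}
pass 1: U {3,4,5,6,8,9}->{3,4,5}; W {4,5,6,8}->{4,5,6}; X {5,7,9}->{7,9}; Y {3,4,5,6,7,9}->{7,9}
pass 2: no change
Fixpoint after 2 passes: D(W) = {4,5,6}

Answer: {4,5,6}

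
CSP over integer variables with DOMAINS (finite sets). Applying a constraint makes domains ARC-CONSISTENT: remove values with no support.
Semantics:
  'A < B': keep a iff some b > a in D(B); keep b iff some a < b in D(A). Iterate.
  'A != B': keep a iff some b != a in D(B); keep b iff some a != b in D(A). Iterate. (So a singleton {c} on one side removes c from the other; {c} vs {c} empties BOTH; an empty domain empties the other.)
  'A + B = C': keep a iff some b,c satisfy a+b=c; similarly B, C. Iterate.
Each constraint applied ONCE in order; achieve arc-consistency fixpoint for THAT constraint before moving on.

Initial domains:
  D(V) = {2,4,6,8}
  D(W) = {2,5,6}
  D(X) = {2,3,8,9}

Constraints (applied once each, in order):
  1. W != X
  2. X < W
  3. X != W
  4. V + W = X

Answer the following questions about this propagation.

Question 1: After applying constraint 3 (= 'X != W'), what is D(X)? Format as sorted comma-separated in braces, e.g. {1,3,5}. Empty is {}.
Constraint 1 (W != X) on D(W)={2,5,6} D(X)={2,3,8,9}: no change
Constraint 2 (X < W) on D(X)={2,3,8,9} D(W)={2,5,6}: X {2,3,8,9}->{2,3}; W {2,5,6}->{5,6}
Constraint 3 (X != W) on D(X)={2,3} D(W)={5,6}: no change
So after constraint 3: D(X) = {2,3}

Answer: {2,3}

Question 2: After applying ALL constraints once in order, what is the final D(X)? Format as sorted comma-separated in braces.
Constraint 1 (W != X) on D(W)={2,5,6} D(X)={2,3,8,9}: no change
Constraint 2 (X < W) on D(X)={2,3,8,9} D(W)={2,5,6}: X {2,3,8,9}->{2,3}; W {2,5,6}->{5,6}
Constraint 3 (X != W) on D(X)={2,3} D(W)={5,6}: no change
Constraint 4 (V + W = X) on D(V)={2,4,6,8} D(W)={5,6} D(X)={2,3}: V {2,4,6,8}->{}; W {5,6}->{}; X {2,3}->{}
So after all 4 constraints: D(X) = {}

Answer: {}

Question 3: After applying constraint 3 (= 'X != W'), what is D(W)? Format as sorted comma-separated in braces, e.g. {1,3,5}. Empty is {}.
Constraint 1 (W != X) on D(W)={2,5,6} D(X)={2,3,8,9}: no change
Constraint 2 (X < W) on D(X)={2,3,8,9} D(W)={2,5,6}: X {2,3,8,9}->{2,3}; W {2,5,6}->{5,6}
Constraint 3 (X != W) on D(X)={2,3} D(W)={5,6}: no change
So after constraint 3: D(W) = {5,6}

Answer: {5,6}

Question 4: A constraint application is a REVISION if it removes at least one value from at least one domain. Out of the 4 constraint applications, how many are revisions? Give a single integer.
Answer: 2

Derivation:
Constraint 1 (W != X) on D(W)={2,5,6} D(X)={2,3,8,9}: no change => not a revision
Constraint 2 (X < W) on D(X)={2,3,8,9} D(W)={2,5,6}: X {2,3,8,9}->{2,3}; W {2,5,6}->{5,6} => REVISION
Constraint 3 (X != W) on D(X)={2,3} D(W)={5,6}: no change => not a revision
Constraint 4 (V + W = X) on D(V)={2,4,6,8} D(W)={5,6} D(X)={2,3}: V {2,4,6,8}->{}; W {5,6}->{}; X {2,3}->{} => REVISION
Total revisions = 2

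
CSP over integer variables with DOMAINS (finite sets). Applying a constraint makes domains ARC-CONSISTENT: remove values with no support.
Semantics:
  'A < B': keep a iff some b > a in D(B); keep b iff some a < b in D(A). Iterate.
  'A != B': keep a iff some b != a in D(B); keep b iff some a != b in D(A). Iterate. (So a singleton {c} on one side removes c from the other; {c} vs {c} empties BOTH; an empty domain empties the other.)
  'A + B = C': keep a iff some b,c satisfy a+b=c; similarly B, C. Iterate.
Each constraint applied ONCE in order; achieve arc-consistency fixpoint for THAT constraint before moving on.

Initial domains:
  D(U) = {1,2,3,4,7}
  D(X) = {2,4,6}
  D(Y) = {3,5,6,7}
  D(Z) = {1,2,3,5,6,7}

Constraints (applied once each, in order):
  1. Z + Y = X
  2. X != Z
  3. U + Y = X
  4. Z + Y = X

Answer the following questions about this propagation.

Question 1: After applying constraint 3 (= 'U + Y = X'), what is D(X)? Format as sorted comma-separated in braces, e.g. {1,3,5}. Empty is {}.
Answer: {4,6}

Derivation:
Constraint 1 (Z + Y = X) on D(Z)={1,2,3,5,6,7} D(Y)={3,5,6,7} D(X)={2,4,6}: Z {1,2,3,5,6,7}->{1,3}; Y {3,5,6,7}->{3,5}; X {2,4,6}->{4,6}
Constraint 2 (X != Z) on D(X)={4,6} D(Z)={1,3}: no change
Constraint 3 (U + Y = X) on D(U)={1,2,3,4,7} D(Y)={3,5} D(X)={4,6}: U {1,2,3,4,7}->{1,3}
So after constraint 3: D(X) = {4,6}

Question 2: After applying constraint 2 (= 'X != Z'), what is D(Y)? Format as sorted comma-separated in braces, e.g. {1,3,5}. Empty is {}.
Answer: {3,5}

Derivation:
Constraint 1 (Z + Y = X) on D(Z)={1,2,3,5,6,7} D(Y)={3,5,6,7} D(X)={2,4,6}: Z {1,2,3,5,6,7}->{1,3}; Y {3,5,6,7}->{3,5}; X {2,4,6}->{4,6}
Constraint 2 (X != Z) on D(X)={4,6} D(Z)={1,3}: no change
So after constraint 2: D(Y) = {3,5}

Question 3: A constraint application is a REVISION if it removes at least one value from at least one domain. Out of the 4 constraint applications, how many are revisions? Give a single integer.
Constraint 1 (Z + Y = X) on D(Z)={1,2,3,5,6,7} D(Y)={3,5,6,7} D(X)={2,4,6}: Z {1,2,3,5,6,7}->{1,3}; Y {3,5,6,7}->{3,5}; X {2,4,6}->{4,6} => REVISION
Constraint 2 (X != Z) on D(X)={4,6} D(Z)={1,3}: no change => not a revision
Constraint 3 (U + Y = X) on D(U)={1,2,3,4,7} D(Y)={3,5} D(X)={4,6}: U {1,2,3,4,7}->{1,3} => REVISION
Constraint 4 (Z + Y = X) on D(Z)={1,3} D(Y)={3,5} D(X)={4,6}: no change => not a revision
Total revisions = 2

Answer: 2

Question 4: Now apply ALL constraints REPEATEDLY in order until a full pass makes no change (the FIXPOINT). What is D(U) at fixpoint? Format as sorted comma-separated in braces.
pass 0 (initial): D(U)={1,2,3,4,7}
pass 1: U {1,2,3,4,7}->{1,3}; X {2,4,6}->{4,6}; Y {3,5,6,7}->{3,5}; Z {1,2,3,5,6,7}->{1,3}
pass 2: no change
Fixpoint after 2 passes: D(U) = {1,3}

Answer: {1,3}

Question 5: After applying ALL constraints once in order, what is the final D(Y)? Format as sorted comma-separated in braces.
Answer: {3,5}

Derivation:
Constraint 1 (Z + Y = X) on D(Z)={1,2,3,5,6,7} D(Y)={3,5,6,7} D(X)={2,4,6}: Z {1,2,3,5,6,7}->{1,3}; Y {3,5,6,7}->{3,5}; X {2,4,6}->{4,6}
Constraint 2 (X != Z) on D(X)={4,6} D(Z)={1,3}: no change
Constraint 3 (U + Y = X) on D(U)={1,2,3,4,7} D(Y)={3,5} D(X)={4,6}: U {1,2,3,4,7}->{1,3}
Constraint 4 (Z + Y = X) on D(Z)={1,3} D(Y)={3,5} D(X)={4,6}: no change
So after all 4 constraints: D(Y) = {3,5}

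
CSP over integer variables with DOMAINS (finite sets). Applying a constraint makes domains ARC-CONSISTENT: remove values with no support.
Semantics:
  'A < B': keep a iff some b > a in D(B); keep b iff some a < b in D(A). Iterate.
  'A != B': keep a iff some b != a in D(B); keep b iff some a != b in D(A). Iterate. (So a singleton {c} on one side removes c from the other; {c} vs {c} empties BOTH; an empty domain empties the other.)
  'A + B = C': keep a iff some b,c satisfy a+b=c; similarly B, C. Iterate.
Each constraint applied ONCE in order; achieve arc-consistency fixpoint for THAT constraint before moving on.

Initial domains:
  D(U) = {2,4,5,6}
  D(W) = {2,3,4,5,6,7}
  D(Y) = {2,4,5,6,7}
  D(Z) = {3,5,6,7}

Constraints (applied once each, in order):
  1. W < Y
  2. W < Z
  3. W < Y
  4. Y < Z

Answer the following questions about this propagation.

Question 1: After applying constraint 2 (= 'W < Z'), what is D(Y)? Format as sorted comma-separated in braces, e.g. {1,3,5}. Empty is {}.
Answer: {4,5,6,7}

Derivation:
Constraint 1 (W < Y) on D(W)={2,3,4,5,6,7} D(Y)={2,4,5,6,7}: W {2,3,4,5,6,7}->{2,3,4,5,6}; Y {2,4,5,6,7}->{4,5,6,7}
Constraint 2 (W < Z) on D(W)={2,3,4,5,6} D(Z)={3,5,6,7}: no change
So after constraint 2: D(Y) = {4,5,6,7}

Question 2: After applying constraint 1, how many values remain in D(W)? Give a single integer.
Answer: 5

Derivation:
Constraint 1 (W < Y) on D(W)={2,3,4,5,6,7} D(Y)={2,4,5,6,7}: W {2,3,4,5,6,7}->{2,3,4,5,6}; Y {2,4,5,6,7}->{4,5,6,7}
So after constraint 1: D(W)={2,3,4,5,6}, size = 5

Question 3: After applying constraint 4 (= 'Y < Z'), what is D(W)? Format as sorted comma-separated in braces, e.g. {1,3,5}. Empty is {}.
Constraint 1 (W < Y) on D(W)={2,3,4,5,6,7} D(Y)={2,4,5,6,7}: W {2,3,4,5,6,7}->{2,3,4,5,6}; Y {2,4,5,6,7}->{4,5,6,7}
Constraint 2 (W < Z) on D(W)={2,3,4,5,6} D(Z)={3,5,6,7}: no change
Constraint 3 (W < Y) on D(W)={2,3,4,5,6} D(Y)={4,5,6,7}: no change
Constraint 4 (Y < Z) on D(Y)={4,5,6,7} D(Z)={3,5,6,7}: Y {4,5,6,7}->{4,5,6}; Z {3,5,6,7}->{5,6,7}
So after constraint 4: D(W) = {2,3,4,5,6}

Answer: {2,3,4,5,6}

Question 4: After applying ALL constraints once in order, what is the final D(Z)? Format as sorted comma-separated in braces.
Constraint 1 (W < Y) on D(W)={2,3,4,5,6,7} D(Y)={2,4,5,6,7}: W {2,3,4,5,6,7}->{2,3,4,5,6}; Y {2,4,5,6,7}->{4,5,6,7}
Constraint 2 (W < Z) on D(W)={2,3,4,5,6} D(Z)={3,5,6,7}: no change
Constraint 3 (W < Y) on D(W)={2,3,4,5,6} D(Y)={4,5,6,7}: no change
Constraint 4 (Y < Z) on D(Y)={4,5,6,7} D(Z)={3,5,6,7}: Y {4,5,6,7}->{4,5,6}; Z {3,5,6,7}->{5,6,7}
So after all 4 constraints: D(Z) = {5,6,7}

Answer: {5,6,7}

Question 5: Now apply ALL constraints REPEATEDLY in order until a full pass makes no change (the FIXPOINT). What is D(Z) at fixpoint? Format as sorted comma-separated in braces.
Answer: {5,6,7}

Derivation:
pass 0 (initial): D(Z)={3,5,6,7}
pass 1: W {2,3,4,5,6,7}->{2,3,4,5,6}; Y {2,4,5,6,7}->{4,5,6}; Z {3,5,6,7}->{5,6,7}
pass 2: W {2,3,4,5,6}->{2,3,4,5}
pass 3: no change
Fixpoint after 3 passes: D(Z) = {5,6,7}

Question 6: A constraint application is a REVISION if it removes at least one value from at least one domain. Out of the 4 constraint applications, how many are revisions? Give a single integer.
Answer: 2

Derivation:
Constraint 1 (W < Y) on D(W)={2,3,4,5,6,7} D(Y)={2,4,5,6,7}: W {2,3,4,5,6,7}->{2,3,4,5,6}; Y {2,4,5,6,7}->{4,5,6,7} => REVISION
Constraint 2 (W < Z) on D(W)={2,3,4,5,6} D(Z)={3,5,6,7}: no change => not a revision
Constraint 3 (W < Y) on D(W)={2,3,4,5,6} D(Y)={4,5,6,7}: no change => not a revision
Constraint 4 (Y < Z) on D(Y)={4,5,6,7} D(Z)={3,5,6,7}: Y {4,5,6,7}->{4,5,6}; Z {3,5,6,7}->{5,6,7} => REVISION
Total revisions = 2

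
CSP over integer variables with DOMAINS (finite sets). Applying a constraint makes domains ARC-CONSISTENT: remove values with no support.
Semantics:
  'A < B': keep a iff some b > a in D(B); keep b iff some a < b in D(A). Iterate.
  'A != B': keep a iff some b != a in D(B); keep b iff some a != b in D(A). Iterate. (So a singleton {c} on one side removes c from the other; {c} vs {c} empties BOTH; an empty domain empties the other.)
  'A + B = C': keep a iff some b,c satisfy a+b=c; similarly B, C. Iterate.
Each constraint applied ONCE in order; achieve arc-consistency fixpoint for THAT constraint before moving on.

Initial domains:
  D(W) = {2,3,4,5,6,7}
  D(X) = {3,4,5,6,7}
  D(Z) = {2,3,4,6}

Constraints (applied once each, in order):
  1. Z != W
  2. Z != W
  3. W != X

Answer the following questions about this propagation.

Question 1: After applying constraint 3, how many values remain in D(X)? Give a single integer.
Answer: 5

Derivation:
Constraint 1 (Z != W) on D(Z)={2,3,4,6} D(W)={2,3,4,5,6,7}: no change
Constraint 2 (Z != W) on D(Z)={2,3,4,6} D(W)={2,3,4,5,6,7}: no change
Constraint 3 (W != X) on D(W)={2,3,4,5,6,7} D(X)={3,4,5,6,7}: no change
So after constraint 3: D(X)={3,4,5,6,7}, size = 5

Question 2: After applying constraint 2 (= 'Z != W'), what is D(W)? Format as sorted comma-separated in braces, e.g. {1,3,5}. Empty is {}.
Answer: {2,3,4,5,6,7}

Derivation:
Constraint 1 (Z != W) on D(Z)={2,3,4,6} D(W)={2,3,4,5,6,7}: no change
Constraint 2 (Z != W) on D(Z)={2,3,4,6} D(W)={2,3,4,5,6,7}: no change
So after constraint 2: D(W) = {2,3,4,5,6,7}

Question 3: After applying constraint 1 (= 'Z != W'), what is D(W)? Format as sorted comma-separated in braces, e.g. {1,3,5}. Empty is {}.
Constraint 1 (Z != W) on D(Z)={2,3,4,6} D(W)={2,3,4,5,6,7}: no change
So after constraint 1: D(W) = {2,3,4,5,6,7}

Answer: {2,3,4,5,6,7}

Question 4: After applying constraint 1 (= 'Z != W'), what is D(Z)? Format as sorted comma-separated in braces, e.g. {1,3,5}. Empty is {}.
Constraint 1 (Z != W) on D(Z)={2,3,4,6} D(W)={2,3,4,5,6,7}: no change
So after constraint 1: D(Z) = {2,3,4,6}

Answer: {2,3,4,6}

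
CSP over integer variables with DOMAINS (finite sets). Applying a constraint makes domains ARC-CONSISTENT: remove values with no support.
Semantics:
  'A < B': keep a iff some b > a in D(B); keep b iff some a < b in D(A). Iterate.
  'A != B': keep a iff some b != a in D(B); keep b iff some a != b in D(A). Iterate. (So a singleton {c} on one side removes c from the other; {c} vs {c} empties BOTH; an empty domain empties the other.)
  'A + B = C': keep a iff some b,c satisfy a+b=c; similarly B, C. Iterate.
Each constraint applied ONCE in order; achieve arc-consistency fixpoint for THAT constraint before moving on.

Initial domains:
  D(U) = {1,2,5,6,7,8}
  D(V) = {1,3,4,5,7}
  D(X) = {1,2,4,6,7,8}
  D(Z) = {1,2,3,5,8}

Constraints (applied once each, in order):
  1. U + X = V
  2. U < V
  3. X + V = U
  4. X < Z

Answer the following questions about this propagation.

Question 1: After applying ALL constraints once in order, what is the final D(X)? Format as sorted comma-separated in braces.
Answer: {1,2}

Derivation:
Constraint 1 (U + X = V) on D(U)={1,2,5,6,7,8} D(X)={1,2,4,6,7,8} D(V)={1,3,4,5,7}: U {1,2,5,6,7,8}->{1,2,5,6}; X {1,2,4,6,7,8}->{1,2,4,6}; V {1,3,4,5,7}->{3,4,5,7}
Constraint 2 (U < V) on D(U)={1,2,5,6} D(V)={3,4,5,7}: no change
Constraint 3 (X + V = U) on D(X)={1,2,4,6} D(V)={3,4,5,7} D(U)={1,2,5,6}: X {1,2,4,6}->{1,2}; V {3,4,5,7}->{3,4,5}; U {1,2,5,6}->{5,6}
Constraint 4 (X < Z) on D(X)={1,2} D(Z)={1,2,3,5,8}: Z {1,2,3,5,8}->{2,3,5,8}
So after all 4 constraints: D(X) = {1,2}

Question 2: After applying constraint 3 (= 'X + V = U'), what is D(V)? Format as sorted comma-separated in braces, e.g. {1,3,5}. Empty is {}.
Answer: {3,4,5}

Derivation:
Constraint 1 (U + X = V) on D(U)={1,2,5,6,7,8} D(X)={1,2,4,6,7,8} D(V)={1,3,4,5,7}: U {1,2,5,6,7,8}->{1,2,5,6}; X {1,2,4,6,7,8}->{1,2,4,6}; V {1,3,4,5,7}->{3,4,5,7}
Constraint 2 (U < V) on D(U)={1,2,5,6} D(V)={3,4,5,7}: no change
Constraint 3 (X + V = U) on D(X)={1,2,4,6} D(V)={3,4,5,7} D(U)={1,2,5,6}: X {1,2,4,6}->{1,2}; V {3,4,5,7}->{3,4,5}; U {1,2,5,6}->{5,6}
So after constraint 3: D(V) = {3,4,5}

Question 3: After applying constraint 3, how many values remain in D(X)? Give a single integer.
Constraint 1 (U + X = V) on D(U)={1,2,5,6,7,8} D(X)={1,2,4,6,7,8} D(V)={1,3,4,5,7}: U {1,2,5,6,7,8}->{1,2,5,6}; X {1,2,4,6,7,8}->{1,2,4,6}; V {1,3,4,5,7}->{3,4,5,7}
Constraint 2 (U < V) on D(U)={1,2,5,6} D(V)={3,4,5,7}: no change
Constraint 3 (X + V = U) on D(X)={1,2,4,6} D(V)={3,4,5,7} D(U)={1,2,5,6}: X {1,2,4,6}->{1,2}; V {3,4,5,7}->{3,4,5}; U {1,2,5,6}->{5,6}
So after constraint 3: D(X)={1,2}, size = 2

Answer: 2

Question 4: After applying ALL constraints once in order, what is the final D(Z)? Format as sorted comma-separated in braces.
Answer: {2,3,5,8}

Derivation:
Constraint 1 (U + X = V) on D(U)={1,2,5,6,7,8} D(X)={1,2,4,6,7,8} D(V)={1,3,4,5,7}: U {1,2,5,6,7,8}->{1,2,5,6}; X {1,2,4,6,7,8}->{1,2,4,6}; V {1,3,4,5,7}->{3,4,5,7}
Constraint 2 (U < V) on D(U)={1,2,5,6} D(V)={3,4,5,7}: no change
Constraint 3 (X + V = U) on D(X)={1,2,4,6} D(V)={3,4,5,7} D(U)={1,2,5,6}: X {1,2,4,6}->{1,2}; V {3,4,5,7}->{3,4,5}; U {1,2,5,6}->{5,6}
Constraint 4 (X < Z) on D(X)={1,2} D(Z)={1,2,3,5,8}: Z {1,2,3,5,8}->{2,3,5,8}
So after all 4 constraints: D(Z) = {2,3,5,8}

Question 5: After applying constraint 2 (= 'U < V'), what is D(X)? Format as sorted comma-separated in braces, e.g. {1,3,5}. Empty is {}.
Constraint 1 (U + X = V) on D(U)={1,2,5,6,7,8} D(X)={1,2,4,6,7,8} D(V)={1,3,4,5,7}: U {1,2,5,6,7,8}->{1,2,5,6}; X {1,2,4,6,7,8}->{1,2,4,6}; V {1,3,4,5,7}->{3,4,5,7}
Constraint 2 (U < V) on D(U)={1,2,5,6} D(V)={3,4,5,7}: no change
So after constraint 2: D(X) = {1,2,4,6}

Answer: {1,2,4,6}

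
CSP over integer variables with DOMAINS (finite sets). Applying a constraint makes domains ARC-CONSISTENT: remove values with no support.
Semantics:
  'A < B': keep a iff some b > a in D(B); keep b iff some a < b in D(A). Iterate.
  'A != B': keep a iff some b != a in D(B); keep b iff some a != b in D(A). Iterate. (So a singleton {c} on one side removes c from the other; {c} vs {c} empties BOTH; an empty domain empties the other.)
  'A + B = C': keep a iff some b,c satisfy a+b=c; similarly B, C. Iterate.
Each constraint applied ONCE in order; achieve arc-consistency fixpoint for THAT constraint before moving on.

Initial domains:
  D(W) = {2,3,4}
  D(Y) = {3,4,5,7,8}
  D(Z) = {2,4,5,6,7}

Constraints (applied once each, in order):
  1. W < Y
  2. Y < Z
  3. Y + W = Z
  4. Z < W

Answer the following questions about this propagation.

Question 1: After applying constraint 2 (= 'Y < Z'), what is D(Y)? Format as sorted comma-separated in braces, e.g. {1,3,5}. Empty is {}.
Constraint 1 (W < Y) on D(W)={2,3,4} D(Y)={3,4,5,7,8}: no change
Constraint 2 (Y < Z) on D(Y)={3,4,5,7,8} D(Z)={2,4,5,6,7}: Y {3,4,5,7,8}->{3,4,5}; Z {2,4,5,6,7}->{4,5,6,7}
So after constraint 2: D(Y) = {3,4,5}

Answer: {3,4,5}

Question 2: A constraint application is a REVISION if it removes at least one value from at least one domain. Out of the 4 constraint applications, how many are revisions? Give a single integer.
Constraint 1 (W < Y) on D(W)={2,3,4} D(Y)={3,4,5,7,8}: no change => not a revision
Constraint 2 (Y < Z) on D(Y)={3,4,5,7,8} D(Z)={2,4,5,6,7}: Y {3,4,5,7,8}->{3,4,5}; Z {2,4,5,6,7}->{4,5,6,7} => REVISION
Constraint 3 (Y + W = Z) on D(Y)={3,4,5} D(W)={2,3,4} D(Z)={4,5,6,7}: Z {4,5,6,7}->{5,6,7} => REVISION
Constraint 4 (Z < W) on D(Z)={5,6,7} D(W)={2,3,4}: Z {5,6,7}->{}; W {2,3,4}->{} => REVISION
Total revisions = 3

Answer: 3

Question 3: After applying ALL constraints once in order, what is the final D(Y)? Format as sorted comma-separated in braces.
Constraint 1 (W < Y) on D(W)={2,3,4} D(Y)={3,4,5,7,8}: no change
Constraint 2 (Y < Z) on D(Y)={3,4,5,7,8} D(Z)={2,4,5,6,7}: Y {3,4,5,7,8}->{3,4,5}; Z {2,4,5,6,7}->{4,5,6,7}
Constraint 3 (Y + W = Z) on D(Y)={3,4,5} D(W)={2,3,4} D(Z)={4,5,6,7}: Z {4,5,6,7}->{5,6,7}
Constraint 4 (Z < W) on D(Z)={5,6,7} D(W)={2,3,4}: Z {5,6,7}->{}; W {2,3,4}->{}
So after all 4 constraints: D(Y) = {3,4,5}

Answer: {3,4,5}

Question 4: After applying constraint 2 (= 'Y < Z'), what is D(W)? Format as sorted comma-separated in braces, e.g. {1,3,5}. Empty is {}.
Answer: {2,3,4}

Derivation:
Constraint 1 (W < Y) on D(W)={2,3,4} D(Y)={3,4,5,7,8}: no change
Constraint 2 (Y < Z) on D(Y)={3,4,5,7,8} D(Z)={2,4,5,6,7}: Y {3,4,5,7,8}->{3,4,5}; Z {2,4,5,6,7}->{4,5,6,7}
So after constraint 2: D(W) = {2,3,4}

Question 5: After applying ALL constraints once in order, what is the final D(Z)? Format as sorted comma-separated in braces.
Answer: {}

Derivation:
Constraint 1 (W < Y) on D(W)={2,3,4} D(Y)={3,4,5,7,8}: no change
Constraint 2 (Y < Z) on D(Y)={3,4,5,7,8} D(Z)={2,4,5,6,7}: Y {3,4,5,7,8}->{3,4,5}; Z {2,4,5,6,7}->{4,5,6,7}
Constraint 3 (Y + W = Z) on D(Y)={3,4,5} D(W)={2,3,4} D(Z)={4,5,6,7}: Z {4,5,6,7}->{5,6,7}
Constraint 4 (Z < W) on D(Z)={5,6,7} D(W)={2,3,4}: Z {5,6,7}->{}; W {2,3,4}->{}
So after all 4 constraints: D(Z) = {}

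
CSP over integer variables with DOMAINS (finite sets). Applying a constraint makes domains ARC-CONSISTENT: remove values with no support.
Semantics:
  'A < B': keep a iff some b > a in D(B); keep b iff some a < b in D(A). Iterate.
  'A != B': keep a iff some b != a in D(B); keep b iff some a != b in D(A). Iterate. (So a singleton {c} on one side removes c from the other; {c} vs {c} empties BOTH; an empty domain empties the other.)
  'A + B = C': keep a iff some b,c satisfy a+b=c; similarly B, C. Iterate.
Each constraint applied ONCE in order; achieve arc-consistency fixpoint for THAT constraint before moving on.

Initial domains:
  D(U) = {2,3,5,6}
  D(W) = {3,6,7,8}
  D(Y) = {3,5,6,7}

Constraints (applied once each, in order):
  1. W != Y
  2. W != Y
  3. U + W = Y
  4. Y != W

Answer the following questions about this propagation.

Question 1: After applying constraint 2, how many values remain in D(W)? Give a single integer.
Constraint 1 (W != Y) on D(W)={3,6,7,8} D(Y)={3,5,6,7}: no change
Constraint 2 (W != Y) on D(W)={3,6,7,8} D(Y)={3,5,6,7}: no change
So after constraint 2: D(W)={3,6,7,8}, size = 4

Answer: 4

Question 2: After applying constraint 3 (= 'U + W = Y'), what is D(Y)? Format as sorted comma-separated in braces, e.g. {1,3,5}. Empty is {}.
Answer: {5,6}

Derivation:
Constraint 1 (W != Y) on D(W)={3,6,7,8} D(Y)={3,5,6,7}: no change
Constraint 2 (W != Y) on D(W)={3,6,7,8} D(Y)={3,5,6,7}: no change
Constraint 3 (U + W = Y) on D(U)={2,3,5,6} D(W)={3,6,7,8} D(Y)={3,5,6,7}: U {2,3,5,6}->{2,3}; W {3,6,7,8}->{3}; Y {3,5,6,7}->{5,6}
So after constraint 3: D(Y) = {5,6}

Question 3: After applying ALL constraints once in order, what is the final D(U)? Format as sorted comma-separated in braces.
Constraint 1 (W != Y) on D(W)={3,6,7,8} D(Y)={3,5,6,7}: no change
Constraint 2 (W != Y) on D(W)={3,6,7,8} D(Y)={3,5,6,7}: no change
Constraint 3 (U + W = Y) on D(U)={2,3,5,6} D(W)={3,6,7,8} D(Y)={3,5,6,7}: U {2,3,5,6}->{2,3}; W {3,6,7,8}->{3}; Y {3,5,6,7}->{5,6}
Constraint 4 (Y != W) on D(Y)={5,6} D(W)={3}: no change
So after all 4 constraints: D(U) = {2,3}

Answer: {2,3}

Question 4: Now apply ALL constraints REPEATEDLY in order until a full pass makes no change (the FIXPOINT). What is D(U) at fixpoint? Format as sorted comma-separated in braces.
Answer: {2,3}

Derivation:
pass 0 (initial): D(U)={2,3,5,6}
pass 1: U {2,3,5,6}->{2,3}; W {3,6,7,8}->{3}; Y {3,5,6,7}->{5,6}
pass 2: no change
Fixpoint after 2 passes: D(U) = {2,3}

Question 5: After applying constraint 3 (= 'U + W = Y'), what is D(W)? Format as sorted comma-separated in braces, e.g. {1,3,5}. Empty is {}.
Answer: {3}

Derivation:
Constraint 1 (W != Y) on D(W)={3,6,7,8} D(Y)={3,5,6,7}: no change
Constraint 2 (W != Y) on D(W)={3,6,7,8} D(Y)={3,5,6,7}: no change
Constraint 3 (U + W = Y) on D(U)={2,3,5,6} D(W)={3,6,7,8} D(Y)={3,5,6,7}: U {2,3,5,6}->{2,3}; W {3,6,7,8}->{3}; Y {3,5,6,7}->{5,6}
So after constraint 3: D(W) = {3}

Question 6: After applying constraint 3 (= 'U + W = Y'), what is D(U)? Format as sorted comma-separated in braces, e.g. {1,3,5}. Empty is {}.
Answer: {2,3}

Derivation:
Constraint 1 (W != Y) on D(W)={3,6,7,8} D(Y)={3,5,6,7}: no change
Constraint 2 (W != Y) on D(W)={3,6,7,8} D(Y)={3,5,6,7}: no change
Constraint 3 (U + W = Y) on D(U)={2,3,5,6} D(W)={3,6,7,8} D(Y)={3,5,6,7}: U {2,3,5,6}->{2,3}; W {3,6,7,8}->{3}; Y {3,5,6,7}->{5,6}
So after constraint 3: D(U) = {2,3}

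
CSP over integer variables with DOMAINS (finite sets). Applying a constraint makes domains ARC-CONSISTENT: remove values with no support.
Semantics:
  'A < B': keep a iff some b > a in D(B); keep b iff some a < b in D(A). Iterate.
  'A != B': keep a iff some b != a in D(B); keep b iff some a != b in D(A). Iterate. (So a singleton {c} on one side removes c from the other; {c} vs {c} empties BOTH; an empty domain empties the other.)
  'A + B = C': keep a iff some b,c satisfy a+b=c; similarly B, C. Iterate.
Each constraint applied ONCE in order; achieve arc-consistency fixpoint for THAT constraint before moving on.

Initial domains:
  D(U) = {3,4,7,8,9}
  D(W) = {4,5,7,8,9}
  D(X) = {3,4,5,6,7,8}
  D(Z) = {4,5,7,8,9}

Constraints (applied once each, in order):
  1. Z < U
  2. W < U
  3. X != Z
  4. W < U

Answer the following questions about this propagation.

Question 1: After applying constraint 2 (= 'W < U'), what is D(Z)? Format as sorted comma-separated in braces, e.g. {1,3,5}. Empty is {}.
Constraint 1 (Z < U) on D(Z)={4,5,7,8,9} D(U)={3,4,7,8,9}: Z {4,5,7,8,9}->{4,5,7,8}; U {3,4,7,8,9}->{7,8,9}
Constraint 2 (W < U) on D(W)={4,5,7,8,9} D(U)={7,8,9}: W {4,5,7,8,9}->{4,5,7,8}
So after constraint 2: D(Z) = {4,5,7,8}

Answer: {4,5,7,8}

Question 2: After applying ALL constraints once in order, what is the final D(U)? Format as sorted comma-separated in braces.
Constraint 1 (Z < U) on D(Z)={4,5,7,8,9} D(U)={3,4,7,8,9}: Z {4,5,7,8,9}->{4,5,7,8}; U {3,4,7,8,9}->{7,8,9}
Constraint 2 (W < U) on D(W)={4,5,7,8,9} D(U)={7,8,9}: W {4,5,7,8,9}->{4,5,7,8}
Constraint 3 (X != Z) on D(X)={3,4,5,6,7,8} D(Z)={4,5,7,8}: no change
Constraint 4 (W < U) on D(W)={4,5,7,8} D(U)={7,8,9}: no change
So after all 4 constraints: D(U) = {7,8,9}

Answer: {7,8,9}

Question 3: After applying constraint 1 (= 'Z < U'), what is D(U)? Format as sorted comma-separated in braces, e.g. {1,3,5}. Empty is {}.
Answer: {7,8,9}

Derivation:
Constraint 1 (Z < U) on D(Z)={4,5,7,8,9} D(U)={3,4,7,8,9}: Z {4,5,7,8,9}->{4,5,7,8}; U {3,4,7,8,9}->{7,8,9}
So after constraint 1: D(U) = {7,8,9}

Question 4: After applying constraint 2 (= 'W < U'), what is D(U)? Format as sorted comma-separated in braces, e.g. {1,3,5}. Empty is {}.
Answer: {7,8,9}

Derivation:
Constraint 1 (Z < U) on D(Z)={4,5,7,8,9} D(U)={3,4,7,8,9}: Z {4,5,7,8,9}->{4,5,7,8}; U {3,4,7,8,9}->{7,8,9}
Constraint 2 (W < U) on D(W)={4,5,7,8,9} D(U)={7,8,9}: W {4,5,7,8,9}->{4,5,7,8}
So after constraint 2: D(U) = {7,8,9}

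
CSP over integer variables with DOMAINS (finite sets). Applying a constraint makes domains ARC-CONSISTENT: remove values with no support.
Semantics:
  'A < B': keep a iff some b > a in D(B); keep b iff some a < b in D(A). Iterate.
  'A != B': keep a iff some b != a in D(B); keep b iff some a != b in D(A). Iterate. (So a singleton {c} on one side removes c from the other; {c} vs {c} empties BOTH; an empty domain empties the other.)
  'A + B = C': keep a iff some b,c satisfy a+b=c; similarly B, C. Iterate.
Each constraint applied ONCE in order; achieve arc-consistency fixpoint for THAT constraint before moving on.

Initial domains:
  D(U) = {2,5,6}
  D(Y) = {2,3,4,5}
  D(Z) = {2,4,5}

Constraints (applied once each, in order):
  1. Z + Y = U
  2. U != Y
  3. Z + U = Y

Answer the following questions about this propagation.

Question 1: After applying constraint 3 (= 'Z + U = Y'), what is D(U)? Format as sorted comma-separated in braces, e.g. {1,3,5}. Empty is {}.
Answer: {}

Derivation:
Constraint 1 (Z + Y = U) on D(Z)={2,4,5} D(Y)={2,3,4,5} D(U)={2,5,6}: Z {2,4,5}->{2,4}; Y {2,3,4,5}->{2,3,4}; U {2,5,6}->{5,6}
Constraint 2 (U != Y) on D(U)={5,6} D(Y)={2,3,4}: no change
Constraint 3 (Z + U = Y) on D(Z)={2,4} D(U)={5,6} D(Y)={2,3,4}: Z {2,4}->{}; U {5,6}->{}; Y {2,3,4}->{}
So after constraint 3: D(U) = {}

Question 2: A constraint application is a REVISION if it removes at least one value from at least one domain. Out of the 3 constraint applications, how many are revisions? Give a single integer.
Constraint 1 (Z + Y = U) on D(Z)={2,4,5} D(Y)={2,3,4,5} D(U)={2,5,6}: Z {2,4,5}->{2,4}; Y {2,3,4,5}->{2,3,4}; U {2,5,6}->{5,6} => REVISION
Constraint 2 (U != Y) on D(U)={5,6} D(Y)={2,3,4}: no change => not a revision
Constraint 3 (Z + U = Y) on D(Z)={2,4} D(U)={5,6} D(Y)={2,3,4}: Z {2,4}->{}; U {5,6}->{}; Y {2,3,4}->{} => REVISION
Total revisions = 2

Answer: 2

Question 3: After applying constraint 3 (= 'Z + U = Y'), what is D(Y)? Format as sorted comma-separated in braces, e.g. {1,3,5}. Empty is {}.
Constraint 1 (Z + Y = U) on D(Z)={2,4,5} D(Y)={2,3,4,5} D(U)={2,5,6}: Z {2,4,5}->{2,4}; Y {2,3,4,5}->{2,3,4}; U {2,5,6}->{5,6}
Constraint 2 (U != Y) on D(U)={5,6} D(Y)={2,3,4}: no change
Constraint 3 (Z + U = Y) on D(Z)={2,4} D(U)={5,6} D(Y)={2,3,4}: Z {2,4}->{}; U {5,6}->{}; Y {2,3,4}->{}
So after constraint 3: D(Y) = {}

Answer: {}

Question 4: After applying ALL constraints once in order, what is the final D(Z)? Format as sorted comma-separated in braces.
Constraint 1 (Z + Y = U) on D(Z)={2,4,5} D(Y)={2,3,4,5} D(U)={2,5,6}: Z {2,4,5}->{2,4}; Y {2,3,4,5}->{2,3,4}; U {2,5,6}->{5,6}
Constraint 2 (U != Y) on D(U)={5,6} D(Y)={2,3,4}: no change
Constraint 3 (Z + U = Y) on D(Z)={2,4} D(U)={5,6} D(Y)={2,3,4}: Z {2,4}->{}; U {5,6}->{}; Y {2,3,4}->{}
So after all 3 constraints: D(Z) = {}

Answer: {}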